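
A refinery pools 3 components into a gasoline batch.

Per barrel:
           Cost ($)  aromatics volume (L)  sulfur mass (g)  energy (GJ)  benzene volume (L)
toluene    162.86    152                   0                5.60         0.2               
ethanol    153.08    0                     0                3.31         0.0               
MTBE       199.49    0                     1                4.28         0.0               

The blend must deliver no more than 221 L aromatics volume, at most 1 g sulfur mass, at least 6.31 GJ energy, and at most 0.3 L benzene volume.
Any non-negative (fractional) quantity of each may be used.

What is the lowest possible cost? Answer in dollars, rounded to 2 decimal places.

$183.51

Let x1 = barrels of toluene, x2 = barrels of ethanol, x3 = barrels of MTBE.
min 162.86x1 + 153.08x2 + 199.49x3 with:
  152x1 ≤ 221   (aromatics volume)
  1x3 ≤ 1   (sulfur mass)
  5.6x1 + 3.31x2 + 4.28x3 ≥ 6.31   (energy)
  0.2x1 ≤ 0.3   (benzene volume)
  x1, x2, x3 ≥ 0.
The optimal basis is {toluene}; ethanol, MTBE drop out. The energy requirement is met with equality.
Solving gives x1 = 1.1268.
Hence cost = 162.86·1.1268 = $183.5106.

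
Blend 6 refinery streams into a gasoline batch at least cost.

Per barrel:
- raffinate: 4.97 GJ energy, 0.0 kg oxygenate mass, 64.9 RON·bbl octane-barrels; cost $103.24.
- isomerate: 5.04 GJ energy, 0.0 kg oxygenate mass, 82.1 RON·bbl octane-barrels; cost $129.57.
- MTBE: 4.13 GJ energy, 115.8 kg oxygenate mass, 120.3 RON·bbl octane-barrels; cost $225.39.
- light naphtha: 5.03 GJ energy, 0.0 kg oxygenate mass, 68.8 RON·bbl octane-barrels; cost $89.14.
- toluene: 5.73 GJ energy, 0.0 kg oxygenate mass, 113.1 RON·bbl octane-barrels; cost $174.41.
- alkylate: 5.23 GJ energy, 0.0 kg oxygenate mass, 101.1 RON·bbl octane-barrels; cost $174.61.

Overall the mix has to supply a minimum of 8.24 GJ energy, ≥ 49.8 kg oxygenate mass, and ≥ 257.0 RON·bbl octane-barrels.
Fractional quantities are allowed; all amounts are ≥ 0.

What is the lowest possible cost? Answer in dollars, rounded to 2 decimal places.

Set it up as a linear program. Let x1 = barrels of raffinate, x2 = barrels of isomerate, x3 = barrels of MTBE, x4 = barrels of light naphtha, x5 = barrels of toluene, x6 = barrels of alkylate.
Minimize 103.24x1 + 129.57x2 + 225.39x3 + 89.14x4 + 174.41x5 + 174.61x6 subject to:
  4.97x1 + 5.04x2 + 4.13x3 + 5.03x4 + 5.73x5 + 5.23x6 ≥ 8.24   (energy)
  115.8x3 ≥ 49.8   (oxygenate mass)
  64.9x1 + 82.1x2 + 120.3x3 + 68.8x4 + 113.1x5 + 101.1x6 ≥ 257   (octane-barrels)
  x1, x2, x3, x4, x5, x6 ≥ 0.
The optimal basis is {MTBE, light naphtha}; raffinate, isomerate, toluene, alkylate drop out. Binding constraints: oxygenate mass and octane-barrels.
Optimal quantities: MTBE = 0.43005 barrels, light naphtha = 2.9835 barrels.
Objective = 225.39·0.43005 + 89.14·2.9835 = 362.8782.

$362.88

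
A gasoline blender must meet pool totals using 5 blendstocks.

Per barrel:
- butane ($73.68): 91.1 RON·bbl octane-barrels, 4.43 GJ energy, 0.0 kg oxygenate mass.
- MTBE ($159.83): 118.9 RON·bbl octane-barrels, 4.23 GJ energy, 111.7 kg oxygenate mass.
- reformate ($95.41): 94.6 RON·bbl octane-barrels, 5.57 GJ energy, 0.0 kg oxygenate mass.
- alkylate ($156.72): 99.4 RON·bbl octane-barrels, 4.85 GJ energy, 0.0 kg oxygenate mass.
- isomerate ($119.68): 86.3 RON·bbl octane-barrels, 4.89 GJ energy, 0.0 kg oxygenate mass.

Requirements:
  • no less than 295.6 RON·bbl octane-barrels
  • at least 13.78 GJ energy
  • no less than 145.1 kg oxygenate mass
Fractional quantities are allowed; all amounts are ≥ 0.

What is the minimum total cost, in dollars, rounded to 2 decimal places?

$345.42

Let x1 = barrels of butane, x2 = barrels of MTBE, x3 = barrels of reformate, x4 = barrels of alkylate, x5 = barrels of isomerate.
Minimise 73.68x1 + 159.83x2 + 95.41x3 + 156.72x4 + 119.68x5 subject to:
  91.1x1 + 118.9x2 + 94.6x3 + 99.4x4 + 86.3x5 ≥ 295.6   (octane-barrels)
  4.43x1 + 4.23x2 + 5.57x3 + 4.85x4 + 4.89x5 ≥ 13.78   (energy)
  111.7x2 ≥ 145.1   (oxygenate mass)
  x1, x2, x3, x4, x5 ≥ 0.
The cheapest feasible vertex uses only butane, MTBE; reformate, alkylate, isomerate are not used. The energy and oxygenate mass requirements are met with equality.
So butane = 1.8702 barrels, MTBE = 1.299 barrels.
Cost = 73.68·1.8702 + 159.83·1.299 = 345.4155.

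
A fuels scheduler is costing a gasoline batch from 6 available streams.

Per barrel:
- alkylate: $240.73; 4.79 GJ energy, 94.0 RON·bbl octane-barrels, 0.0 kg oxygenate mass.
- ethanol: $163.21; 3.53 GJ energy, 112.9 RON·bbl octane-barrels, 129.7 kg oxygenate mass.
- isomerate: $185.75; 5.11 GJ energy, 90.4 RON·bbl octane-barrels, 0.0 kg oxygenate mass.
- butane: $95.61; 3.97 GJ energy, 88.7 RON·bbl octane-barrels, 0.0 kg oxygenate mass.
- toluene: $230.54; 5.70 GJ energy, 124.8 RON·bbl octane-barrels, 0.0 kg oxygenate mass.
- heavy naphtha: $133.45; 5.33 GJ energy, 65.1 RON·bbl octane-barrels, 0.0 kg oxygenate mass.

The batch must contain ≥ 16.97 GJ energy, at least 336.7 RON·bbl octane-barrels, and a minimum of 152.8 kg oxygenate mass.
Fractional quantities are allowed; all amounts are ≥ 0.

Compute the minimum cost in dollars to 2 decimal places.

$500.81

Let x1 = barrels of alkylate, x2 = barrels of ethanol, x3 = barrels of isomerate, x4 = barrels of butane, x5 = barrels of toluene, x6 = barrels of heavy naphtha.
min 240.73x1 + 163.21x2 + 185.75x3 + 95.61x4 + 230.54x5 + 133.45x6 with:
  4.79x1 + 3.53x2 + 5.11x3 + 3.97x4 + 5.7x5 + 5.33x6 ≥ 16.97   (energy)
  94x1 + 112.9x2 + 90.4x3 + 88.7x4 + 124.8x5 + 65.1x6 ≥ 336.7   (octane-barrels)
  129.7x2 ≥ 152.8   (oxygenate mass)
  x1, x2, x3, x4, x5, x6 ≥ 0.
The optimal basis is {ethanol, butane}; alkylate, isomerate, toluene, heavy naphtha drop out. Binding constraints: energy and oxygenate mass.
So ethanol = 1.1781 barrels, butane = 3.227 barrels.
Cost = 163.21·1.1781 + 95.61·3.227 = 500.8112.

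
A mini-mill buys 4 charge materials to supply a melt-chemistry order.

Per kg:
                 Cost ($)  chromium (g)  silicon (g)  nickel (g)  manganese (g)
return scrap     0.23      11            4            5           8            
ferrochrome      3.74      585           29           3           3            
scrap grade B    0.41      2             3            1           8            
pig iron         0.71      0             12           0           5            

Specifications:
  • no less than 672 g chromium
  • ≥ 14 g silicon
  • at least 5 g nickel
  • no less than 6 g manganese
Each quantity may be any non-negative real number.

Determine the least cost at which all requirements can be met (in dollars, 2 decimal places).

$4.35

Treat it as an LP. Let x1 = kg of return scrap, x2 = kg of ferrochrome, x3 = kg of scrap grade B, x4 = kg of pig iron.
min 0.23x1 + 3.74x2 + 0.41x3 + 0.71x4 with:
  11x1 + 585x2 + 2x3 ≥ 672   (chromium)
  4x1 + 29x2 + 3x3 + 12x4 ≥ 14   (silicon)
  5x1 + 3x2 + 1x3 ≥ 5   (nickel)
  8x1 + 3x2 + 8x3 + 5x4 ≥ 6   (manganese)
  x1, x2, x3, x4 ≥ 0.
The minimum-cost mix takes nothing from scrap grade B, pig iron — only return scrap, ferrochrome. The chromium and manganese requirements are met with equality.
So return scrap = 0.3215 kg, ferrochrome = 1.143 kg.
Hence cost = 0.23·0.3215 + 3.74·1.143 = $4.3488.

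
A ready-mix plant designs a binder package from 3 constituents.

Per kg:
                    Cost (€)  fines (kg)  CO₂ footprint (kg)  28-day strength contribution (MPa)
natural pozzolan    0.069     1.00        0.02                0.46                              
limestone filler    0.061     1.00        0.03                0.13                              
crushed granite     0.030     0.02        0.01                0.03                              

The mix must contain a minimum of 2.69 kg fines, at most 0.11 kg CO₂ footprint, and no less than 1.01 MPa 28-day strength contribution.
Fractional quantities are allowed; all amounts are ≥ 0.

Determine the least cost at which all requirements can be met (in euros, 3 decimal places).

€0.180

Let x1 = kg of natural pozzolan, x2 = kg of limestone filler, x3 = kg of crushed granite.
min 0.069x1 + 0.061x2 + 0.03x3 s.t.:
  1x1 + 1x2 + 0.02x3 ≥ 2.69   (fines)
  0.02x1 + 0.03x2 + 0.01x3 ≤ 0.11   (CO₂ footprint)
  0.46x1 + 0.13x2 + 0.03x3 ≥ 1.01   (28-day strength contribution)
  x1, x2, x3 ≥ 0.
The cheapest feasible vertex uses only natural pozzolan, limestone filler; crushed granite is not used. There the fines and 28-day strength contribution constraints are tight.
Solving gives x1 = 2.001, x2 = 0.6891.
Cost = 0.069·2.001 + 0.061·0.6891 = 0.18010.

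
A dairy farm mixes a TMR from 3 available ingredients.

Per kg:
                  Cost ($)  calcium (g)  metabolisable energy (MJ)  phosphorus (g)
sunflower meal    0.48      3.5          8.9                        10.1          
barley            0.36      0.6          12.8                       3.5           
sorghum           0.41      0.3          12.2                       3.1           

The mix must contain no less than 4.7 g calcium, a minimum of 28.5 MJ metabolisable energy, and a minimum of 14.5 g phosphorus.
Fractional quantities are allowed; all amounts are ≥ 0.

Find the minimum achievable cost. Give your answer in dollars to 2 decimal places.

Treat it as an LP. Let x1 = kg of sunflower meal, x2 = kg of barley, x3 = kg of sorghum.
Minimise 0.48x1 + 0.36x2 + 0.41x3 s.t.:
  3.5x1 + 0.6x2 + 0.3x3 ≥ 4.7   (calcium)
  8.9x1 + 12.8x2 + 12.2x3 ≥ 28.5   (metabolisable energy)
  10.1x1 + 3.5x2 + 3.1x3 ≥ 14.5   (phosphorus)
  x1, x2, x3 ≥ 0.
The optimal basis is {sunflower meal, barley}; sorghum drops out. Binding constraints: calcium and metabolisable energy.
So sunflower meal = 1.091 kg, barley = 1.468 kg.
Objective = 0.48·1.091 + 0.36·1.468 = 1.0522.

$1.05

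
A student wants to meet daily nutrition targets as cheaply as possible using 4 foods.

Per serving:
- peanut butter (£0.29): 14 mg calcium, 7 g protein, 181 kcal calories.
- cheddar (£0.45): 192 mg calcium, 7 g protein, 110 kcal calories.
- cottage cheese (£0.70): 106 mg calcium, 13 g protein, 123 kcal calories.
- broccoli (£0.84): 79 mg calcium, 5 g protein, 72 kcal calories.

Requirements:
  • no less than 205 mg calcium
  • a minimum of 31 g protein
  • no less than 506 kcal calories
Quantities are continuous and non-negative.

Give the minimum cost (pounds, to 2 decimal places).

Treat it as an LP. Let x1 = servings of peanut butter, x2 = servings of cheddar, x3 = servings of cottage cheese, x4 = servings of broccoli.
min 0.29x1 + 0.45x2 + 0.7x3 + 0.84x4 with:
  14x1 + 192x2 + 106x3 + 79x4 ≥ 205   (calcium)
  7x1 + 7x2 + 13x3 + 5x4 ≥ 31   (protein)
  181x1 + 110x2 + 123x3 + 72x4 ≥ 506   (calories)
  x1, x2, x3, x4 ≥ 0.
The optimal basis is {peanut butter, cheddar}; cottage cheese, broccoli drop out. There the calcium and protein constraints are tight.
Solving gives x1 = 3.625, x2 = 0.8034.
Cost = 0.29·3.625 + 0.45·0.8034 = 1.4128.

£1.41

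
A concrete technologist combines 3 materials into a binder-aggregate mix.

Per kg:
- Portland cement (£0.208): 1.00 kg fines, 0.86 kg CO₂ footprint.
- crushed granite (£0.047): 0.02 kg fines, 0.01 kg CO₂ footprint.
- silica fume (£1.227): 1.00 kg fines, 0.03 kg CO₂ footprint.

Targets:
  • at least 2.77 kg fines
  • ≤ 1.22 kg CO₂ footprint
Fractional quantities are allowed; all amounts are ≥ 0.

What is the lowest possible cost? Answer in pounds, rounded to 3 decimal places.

Let x1 = kg of Portland cement, x2 = kg of crushed granite, x3 = kg of silica fume.
min 0.208x1 + 0.047x2 + 1.227x3 s.t.:
  1x1 + 0.02x2 + 1x3 ≥ 2.77   (fines)
  0.86x1 + 0.01x2 + 0.03x3 ≤ 1.22   (CO₂ footprint)
  x1, x2, x3 ≥ 0.
The minimum-cost mix takes nothing from crushed granite — only Portland cement, silica fume. Binding constraints: fines and CO₂ footprint.
So Portland cement = 1.37 kg, silica fume = 1.4 kg.
Hence cost = 0.208·1.37 + 1.227·1.4 = £2.00276.

£2.003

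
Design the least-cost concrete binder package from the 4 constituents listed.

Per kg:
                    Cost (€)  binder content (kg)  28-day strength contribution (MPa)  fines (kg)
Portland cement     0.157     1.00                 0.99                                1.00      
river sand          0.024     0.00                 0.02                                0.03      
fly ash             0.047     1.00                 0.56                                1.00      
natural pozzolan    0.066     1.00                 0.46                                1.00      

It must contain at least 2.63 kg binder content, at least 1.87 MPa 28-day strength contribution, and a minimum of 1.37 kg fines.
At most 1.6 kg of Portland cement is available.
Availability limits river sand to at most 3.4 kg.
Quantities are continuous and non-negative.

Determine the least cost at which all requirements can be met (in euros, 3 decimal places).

€0.157

Treat it as an LP. Let x1 = kg of Portland cement, x2 = kg of river sand, x3 = kg of fly ash, x4 = kg of natural pozzolan.
min 0.157x1 + 0.024x2 + 0.047x3 + 0.066x4 s.t.:
  1x1 + 1x3 + 1x4 ≥ 2.63   (binder content)
  0.99x1 + 0.02x2 + 0.56x3 + 0.46x4 ≥ 1.87   (28-day strength contribution)
  1x1 + 0.03x2 + 1x3 + 1x4 ≥ 1.37   (fines)
  x1 ≤ 1.6
  x2 ≤ 3.4
  x1, x2, x3, x4 ≥ 0.
The minimum-cost mix takes nothing from Portland cement, river sand, natural pozzolan — only fly ash. The 28-day strength contribution requirement is met with equality.
So fly ash = 3.339 kg.
Objective = 0.047·3.339 = 0.15693.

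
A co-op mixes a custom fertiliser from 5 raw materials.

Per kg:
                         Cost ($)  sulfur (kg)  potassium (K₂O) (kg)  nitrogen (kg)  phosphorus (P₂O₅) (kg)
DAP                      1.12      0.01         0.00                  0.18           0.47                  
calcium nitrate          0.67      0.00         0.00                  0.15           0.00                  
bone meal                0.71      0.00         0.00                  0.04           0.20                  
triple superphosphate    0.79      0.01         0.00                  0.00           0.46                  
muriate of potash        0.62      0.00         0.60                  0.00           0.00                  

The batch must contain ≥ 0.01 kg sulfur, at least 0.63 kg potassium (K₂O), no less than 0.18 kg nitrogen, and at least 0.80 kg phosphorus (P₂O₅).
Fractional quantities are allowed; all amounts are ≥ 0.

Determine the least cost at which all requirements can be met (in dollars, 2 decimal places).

Let x1 = kg of DAP, x2 = kg of calcium nitrate, x3 = kg of bone meal, x4 = kg of triple superphosphate, x5 = kg of muriate of potash.
Minimize 1.12x1 + 0.67x2 + 0.71x3 + 0.79x4 + 0.62x5 s.t.:
  0.01x1 + 0.01x4 ≥ 0.01   (sulfur)
  0.6x5 ≥ 0.63   (potassium (K₂O))
  0.18x1 + 0.15x2 + 0.04x3 ≥ 0.18   (nitrogen)
  0.47x1 + 0.2x3 + 0.46x4 ≥ 0.8   (phosphorus (P₂O₅))
  x1, x2, x3, x4, x5 ≥ 0.
The optimal basis is {DAP, triple superphosphate, muriate of potash}; calcium nitrate, bone meal drop out. The potassium (K₂O), nitrogen, phosphorus (P₂O₅) requirements are met with equality.
So DAP = 1 kg, triple superphosphate = 0.7174 kg, muriate of potash = 1.05 kg.
Objective = 1.12·1 + 0.79·0.7174 + 0.62·1.05 = 2.3377.

$2.34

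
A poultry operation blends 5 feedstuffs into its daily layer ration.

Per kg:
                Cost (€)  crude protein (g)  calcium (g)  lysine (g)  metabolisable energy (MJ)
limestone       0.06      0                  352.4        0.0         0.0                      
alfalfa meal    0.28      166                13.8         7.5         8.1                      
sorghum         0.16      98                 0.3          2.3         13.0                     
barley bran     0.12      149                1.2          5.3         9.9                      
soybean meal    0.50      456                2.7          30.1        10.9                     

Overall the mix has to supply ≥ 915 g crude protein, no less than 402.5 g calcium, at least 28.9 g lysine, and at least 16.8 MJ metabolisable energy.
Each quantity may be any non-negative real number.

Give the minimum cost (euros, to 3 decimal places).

Let x1 = kg of limestone, x2 = kg of alfalfa meal, x3 = kg of sorghum, x4 = kg of barley bran, x5 = kg of soybean meal.
Minimise 0.06x1 + 0.28x2 + 0.16x3 + 0.12x4 + 0.5x5 subject to:
  166x2 + 98x3 + 149x4 + 456x5 ≥ 915   (crude protein)
  352.4x1 + 13.8x2 + 0.3x3 + 1.2x4 + 2.7x5 ≥ 402.5   (calcium)
  7.5x2 + 2.3x3 + 5.3x4 + 30.1x5 ≥ 28.9   (lysine)
  8.1x2 + 13x3 + 9.9x4 + 10.9x5 ≥ 16.8   (metabolisable energy)
  x1, x2, x3, x4, x5 ≥ 0.
The optimal basis is {limestone, barley bran}; alfalfa meal, sorghum, soybean meal drop out. There the crude protein and calcium constraints are tight.
Solving gives x1 = 1.121, x4 = 6.141.
Total cost: 0.06·1.121 + 0.12·6.141 = 0.80418.

€0.804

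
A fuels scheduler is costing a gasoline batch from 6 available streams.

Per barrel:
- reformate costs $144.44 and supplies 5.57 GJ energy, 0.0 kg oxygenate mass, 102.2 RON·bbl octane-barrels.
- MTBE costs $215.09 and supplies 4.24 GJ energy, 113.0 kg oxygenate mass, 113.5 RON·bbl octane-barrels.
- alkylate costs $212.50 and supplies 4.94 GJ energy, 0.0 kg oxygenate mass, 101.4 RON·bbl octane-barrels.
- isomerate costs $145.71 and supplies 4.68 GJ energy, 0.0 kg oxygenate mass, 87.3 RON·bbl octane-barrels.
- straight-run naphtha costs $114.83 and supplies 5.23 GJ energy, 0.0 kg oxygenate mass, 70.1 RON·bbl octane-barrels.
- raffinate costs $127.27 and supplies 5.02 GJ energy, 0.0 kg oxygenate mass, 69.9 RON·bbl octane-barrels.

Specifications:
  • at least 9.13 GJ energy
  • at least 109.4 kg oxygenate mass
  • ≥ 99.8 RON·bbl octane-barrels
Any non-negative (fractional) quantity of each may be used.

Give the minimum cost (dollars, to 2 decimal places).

$318.57

Set it up as a linear program. Let x1 = barrels of reformate, x2 = barrels of MTBE, x3 = barrels of alkylate, x4 = barrels of isomerate, x5 = barrels of straight-run naphtha, x6 = barrels of raffinate.
min 144.44x1 + 215.09x2 + 212.5x3 + 145.71x4 + 114.83x5 + 127.27x6 subject to:
  5.57x1 + 4.24x2 + 4.94x3 + 4.68x4 + 5.23x5 + 5.02x6 ≥ 9.13   (energy)
  113x2 ≥ 109.4   (oxygenate mass)
  102.2x1 + 113.5x2 + 101.4x3 + 87.3x4 + 70.1x5 + 69.9x6 ≥ 99.8   (octane-barrels)
  x1, x2, x3, x4, x5, x6 ≥ 0.
At the optimum only MTBE, straight-run naphtha are positive (reformate, alkylate, isomerate, raffinate = 0). Binding constraints: energy and oxygenate mass.
So MTBE = 0.96814 barrels, straight-run naphtha = 0.96082 barrels.
Cost = 215.09·0.96814 + 114.83·0.96082 = 318.5682.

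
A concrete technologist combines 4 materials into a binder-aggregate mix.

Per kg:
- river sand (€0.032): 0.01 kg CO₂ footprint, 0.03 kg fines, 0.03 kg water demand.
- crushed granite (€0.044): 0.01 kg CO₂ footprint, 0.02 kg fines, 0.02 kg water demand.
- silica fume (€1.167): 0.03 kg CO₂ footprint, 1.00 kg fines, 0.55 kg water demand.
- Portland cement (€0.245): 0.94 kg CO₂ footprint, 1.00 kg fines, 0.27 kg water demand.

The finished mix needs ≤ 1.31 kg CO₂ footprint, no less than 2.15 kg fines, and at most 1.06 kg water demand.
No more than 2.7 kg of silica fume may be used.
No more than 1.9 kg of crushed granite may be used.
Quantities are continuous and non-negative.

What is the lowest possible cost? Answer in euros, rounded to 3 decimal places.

€1.247

Let x1 = kg of river sand, x2 = kg of crushed granite, x3 = kg of silica fume, x4 = kg of Portland cement.
min 0.032x1 + 0.044x2 + 1.167x3 + 0.245x4 s.t.:
  0.01x1 + 0.01x2 + 0.03x3 + 0.94x4 ≤ 1.31   (CO₂ footprint)
  0.03x1 + 0.02x2 + 1x3 + 1x4 ≥ 2.15   (fines)
  0.03x1 + 0.02x2 + 0.55x3 + 0.27x4 ≤ 1.06   (water demand)
  x3 ≤ 2.7
  x2 ≤ 1.9
  x1, x2, x3, x4 ≥ 0.
The optimal basis is {silica fume, Portland cement}; river sand, crushed granite drop out. There the CO₂ footprint and fines constraints are tight.
So silica fume = 0.7813 kg, Portland cement = 1.369 kg.
Cost = 1.167·0.7813 + 0.245·1.369 = 1.24718.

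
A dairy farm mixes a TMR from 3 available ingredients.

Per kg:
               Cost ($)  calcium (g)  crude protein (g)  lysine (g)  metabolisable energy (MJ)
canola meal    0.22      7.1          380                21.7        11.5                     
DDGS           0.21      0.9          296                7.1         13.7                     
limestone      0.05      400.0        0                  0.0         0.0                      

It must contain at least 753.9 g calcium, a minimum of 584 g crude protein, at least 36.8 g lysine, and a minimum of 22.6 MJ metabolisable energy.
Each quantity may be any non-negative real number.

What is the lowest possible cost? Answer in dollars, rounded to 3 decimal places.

$0.509

Treat it as an LP. Let x1 = kg of canola meal, x2 = kg of DDGS, x3 = kg of limestone.
min 0.22x1 + 0.21x2 + 0.05x3 subject to:
  7.1x1 + 0.9x2 + 400x3 ≥ 753.9   (calcium)
  380x1 + 296x2 ≥ 584   (crude protein)
  21.7x1 + 7.1x2 ≥ 36.8   (lysine)
  11.5x1 + 13.7x2 ≥ 22.6   (metabolisable energy)
  x1, x2, x3 ≥ 0.
The optimal mix uses every input. There the calcium, lysine, metabolisable energy constraints are tight.
Optimal quantities: canola meal = 1.594 kg, DDGS = 0.3117 kg, limestone = 1.856 kg.
Hence cost = 0.22·1.594 + 0.21·0.3117 + 0.05·1.856 = $0.50894.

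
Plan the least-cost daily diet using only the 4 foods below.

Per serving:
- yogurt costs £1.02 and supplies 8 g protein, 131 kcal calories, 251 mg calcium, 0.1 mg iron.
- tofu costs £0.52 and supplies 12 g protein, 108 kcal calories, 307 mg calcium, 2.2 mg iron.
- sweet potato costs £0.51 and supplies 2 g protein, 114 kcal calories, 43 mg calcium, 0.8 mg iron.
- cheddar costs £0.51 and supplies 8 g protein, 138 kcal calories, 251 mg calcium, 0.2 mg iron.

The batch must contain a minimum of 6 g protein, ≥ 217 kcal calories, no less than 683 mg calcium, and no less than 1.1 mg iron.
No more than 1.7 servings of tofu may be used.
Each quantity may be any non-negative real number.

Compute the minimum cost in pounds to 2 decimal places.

Let x1 = servings of yogurt, x2 = servings of tofu, x3 = servings of sweet potato, x4 = servings of cheddar.
Minimize 1.02x1 + 0.52x2 + 0.51x3 + 0.51x4 subject to:
  8x1 + 12x2 + 2x3 + 8x4 ≥ 6   (protein)
  131x1 + 108x2 + 114x3 + 138x4 ≥ 217   (calories)
  251x1 + 307x2 + 43x3 + 251x4 ≥ 683   (calcium)
  0.1x1 + 2.2x2 + 0.8x3 + 0.2x4 ≥ 1.1   (iron)
  x2 ≤ 1.7
  x1, x2, x3, x4 ≥ 0.
At the optimum only tofu, cheddar are positive (yogurt, sweet potato = 0). There the calcium and the tofu cap constraints are tight.
Solving gives x2 = 1.7, x4 = 0.6418.
Objective = 0.52·1.7 + 0.51·0.6418 = 1.2113.

£1.21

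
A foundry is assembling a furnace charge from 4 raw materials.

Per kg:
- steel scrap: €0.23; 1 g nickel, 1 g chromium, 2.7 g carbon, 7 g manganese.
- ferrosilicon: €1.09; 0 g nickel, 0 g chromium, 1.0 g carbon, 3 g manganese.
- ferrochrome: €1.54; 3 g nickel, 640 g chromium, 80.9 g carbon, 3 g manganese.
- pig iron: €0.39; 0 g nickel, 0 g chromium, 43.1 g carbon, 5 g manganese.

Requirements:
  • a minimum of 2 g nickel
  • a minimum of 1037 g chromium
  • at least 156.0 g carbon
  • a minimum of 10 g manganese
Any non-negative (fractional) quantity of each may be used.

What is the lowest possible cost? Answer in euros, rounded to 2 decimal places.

Let x1 = kg of steel scrap, x2 = kg of ferrosilicon, x3 = kg of ferrochrome, x4 = kg of pig iron.
min 0.23x1 + 1.09x2 + 1.54x3 + 0.39x4 s.t.:
  1x1 + 3x3 ≥ 2   (nickel)
  1x1 + 640x3 ≥ 1037   (chromium)
  2.7x1 + 1x2 + 80.9x3 + 43.1x4 ≥ 156   (carbon)
  7x1 + 3x2 + 3x3 + 5x4 ≥ 10   (manganese)
  x1, x2, x3, x4 ≥ 0.
The optimal basis is {steel scrap, ferrochrome, pig iron}; ferrosilicon drops out. The chromium, carbon, manganese requirements are met with equality.
Solving gives x1 = 0.3358, x3 = 1.62, x4 = 0.5581.
Objective = 0.23·0.3358 + 1.54·1.62 + 0.39·0.5581 = 2.7897.

€2.79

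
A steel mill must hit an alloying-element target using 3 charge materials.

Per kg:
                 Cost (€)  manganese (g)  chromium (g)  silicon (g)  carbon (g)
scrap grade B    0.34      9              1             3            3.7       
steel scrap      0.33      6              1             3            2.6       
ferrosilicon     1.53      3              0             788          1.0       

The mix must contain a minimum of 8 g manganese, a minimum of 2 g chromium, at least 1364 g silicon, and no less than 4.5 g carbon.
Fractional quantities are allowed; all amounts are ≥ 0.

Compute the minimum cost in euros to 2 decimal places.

Set it up as a linear program. Let x1 = kg of scrap grade B, x2 = kg of steel scrap, x3 = kg of ferrosilicon.
min 0.34x1 + 0.33x2 + 1.53x3 with:
  9x1 + 6x2 + 3x3 ≥ 8   (manganese)
  1x1 + 1x2 ≥ 2   (chromium)
  3x1 + 3x2 + 788x3 ≥ 1364   (silicon)
  3.7x1 + 2.6x2 + 1x3 ≥ 4.5   (carbon)
  x1, x2, x3 ≥ 0.
The optimal basis is {steel scrap, ferrosilicon}; scrap grade B drops out. The chromium and silicon requirements are met with equality.
So steel scrap = 2 kg, ferrosilicon = 1.723 kg.
Total cost: 0.33·2 + 1.53·1.723 = 3.2962.

€3.30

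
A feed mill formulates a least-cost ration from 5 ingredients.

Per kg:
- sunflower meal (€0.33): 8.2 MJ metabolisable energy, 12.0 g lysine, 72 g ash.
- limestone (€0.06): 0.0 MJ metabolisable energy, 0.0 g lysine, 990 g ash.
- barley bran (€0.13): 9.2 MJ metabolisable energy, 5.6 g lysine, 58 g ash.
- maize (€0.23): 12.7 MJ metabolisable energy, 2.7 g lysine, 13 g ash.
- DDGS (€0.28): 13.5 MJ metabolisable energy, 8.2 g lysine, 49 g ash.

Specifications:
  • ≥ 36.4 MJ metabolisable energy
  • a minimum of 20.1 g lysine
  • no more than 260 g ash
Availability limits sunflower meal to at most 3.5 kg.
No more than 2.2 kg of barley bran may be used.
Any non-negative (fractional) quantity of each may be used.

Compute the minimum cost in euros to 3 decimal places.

€0.608

This is a linear program. Let x1 = kg of sunflower meal, x2 = kg of limestone, x3 = kg of barley bran, x4 = kg of maize, x5 = kg of DDGS.
min 0.33x1 + 0.06x2 + 0.13x3 + 0.23x4 + 0.28x5 subject to:
  8.2x1 + 9.2x3 + 12.7x4 + 13.5x5 ≥ 36.4   (metabolisable energy)
  12x1 + 5.6x3 + 2.7x4 + 8.2x5 ≥ 20.1   (lysine)
  72x1 + 990x2 + 58x3 + 13x4 + 49x5 ≤ 260   (ash)
  x1 ≤ 3.5
  x3 ≤ 2.2
  x1, x2, x3, x4, x5 ≥ 0.
The minimum-cost mix takes nothing from sunflower meal, limestone — only barley bran, maize, DDGS. The metabolisable energy, lysine, the barley bran cap requirements are met with equality.
That vertex is x3 = 2.2, x4 = 0.406, x5 = 0.8151.
Cost = 0.13·2.2 + 0.23·0.406 + 0.28·0.8151 = 0.60761.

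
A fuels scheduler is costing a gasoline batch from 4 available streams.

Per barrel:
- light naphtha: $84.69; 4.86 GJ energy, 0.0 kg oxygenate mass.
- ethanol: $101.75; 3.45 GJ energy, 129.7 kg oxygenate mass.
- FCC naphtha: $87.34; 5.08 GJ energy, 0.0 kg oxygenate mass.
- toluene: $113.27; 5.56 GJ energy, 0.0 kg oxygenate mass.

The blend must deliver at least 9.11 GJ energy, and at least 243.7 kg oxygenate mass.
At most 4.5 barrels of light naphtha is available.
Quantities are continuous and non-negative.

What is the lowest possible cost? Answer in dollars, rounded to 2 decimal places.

$236.36

Set it up as a linear program. Let x1 = barrels of light naphtha, x2 = barrels of ethanol, x3 = barrels of FCC naphtha, x4 = barrels of toluene.
Minimise 84.69x1 + 101.75x2 + 87.34x3 + 113.27x4 with:
  4.86x1 + 3.45x2 + 5.08x3 + 5.56x4 ≥ 9.11   (energy)
  129.7x2 ≥ 243.7   (oxygenate mass)
  x1 ≤ 4.5
  x1, x2, x3, x4 ≥ 0.
At the optimum only ethanol, FCC naphtha are positive (light naphtha, toluene = 0). The energy and oxygenate mass requirements are met with equality.
So ethanol = 1.879 barrels, FCC naphtha = 0.5172 barrels.
Objective = 101.75·1.879 + 87.34·0.5172 = 236.3605.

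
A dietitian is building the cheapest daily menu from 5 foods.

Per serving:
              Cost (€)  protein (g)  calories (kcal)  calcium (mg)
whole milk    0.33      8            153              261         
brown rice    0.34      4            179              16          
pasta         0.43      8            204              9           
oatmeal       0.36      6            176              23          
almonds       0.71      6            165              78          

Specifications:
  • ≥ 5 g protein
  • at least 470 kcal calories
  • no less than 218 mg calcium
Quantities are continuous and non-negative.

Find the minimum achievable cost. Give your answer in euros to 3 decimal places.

€0.921

Let x1 = servings of whole milk, x2 = servings of brown rice, x3 = servings of pasta, x4 = servings of oatmeal, x5 = servings of almonds.
Minimise 0.33x1 + 0.34x2 + 0.43x3 + 0.36x4 + 0.71x5 s.t.:
  8x1 + 4x2 + 8x3 + 6x4 + 6x5 ≥ 5   (protein)
  153x1 + 179x2 + 204x3 + 176x4 + 165x5 ≥ 470   (calories)
  261x1 + 16x2 + 9x3 + 23x4 + 78x5 ≥ 218   (calcium)
  x1, x2, x3, x4, x5 ≥ 0.
The minimum-cost mix takes nothing from pasta, oatmeal, almonds — only whole milk, brown rice. There the calories and calcium constraints are tight.
So whole milk = 0.7116 servings, brown rice = 2.017 servings.
Total cost: 0.33·0.7116 + 0.34·2.017 = 0.92061.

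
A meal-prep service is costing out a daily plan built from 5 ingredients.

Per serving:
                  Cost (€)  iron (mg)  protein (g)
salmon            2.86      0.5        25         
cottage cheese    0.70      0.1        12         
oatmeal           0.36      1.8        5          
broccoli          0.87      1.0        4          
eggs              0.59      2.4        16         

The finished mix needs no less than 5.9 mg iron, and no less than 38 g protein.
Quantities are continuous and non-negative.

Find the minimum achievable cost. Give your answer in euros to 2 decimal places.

This is a linear program. Let x1 = servings of salmon, x2 = servings of cottage cheese, x3 = servings of oatmeal, x4 = servings of broccoli, x5 = servings of eggs.
Minimize 2.86x1 + 0.7x2 + 0.36x3 + 0.87x4 + 0.59x5 with:
  0.5x1 + 0.1x2 + 1.8x3 + 1x4 + 2.4x5 ≥ 5.9   (iron)
  25x1 + 12x2 + 5x3 + 4x4 + 16x5 ≥ 38   (protein)
  x1, x2, x3, x4, x5 ≥ 0.
The optimal basis is {oatmeal, eggs}; salmon, cottage cheese, broccoli drop out. The iron and protein requirements are met with equality.
Optimal quantities: oatmeal = 0.1905 servings, eggs = 2.315 servings.
Hence cost = 0.36·0.1905 + 0.59·2.315 = €1.4344.

€1.43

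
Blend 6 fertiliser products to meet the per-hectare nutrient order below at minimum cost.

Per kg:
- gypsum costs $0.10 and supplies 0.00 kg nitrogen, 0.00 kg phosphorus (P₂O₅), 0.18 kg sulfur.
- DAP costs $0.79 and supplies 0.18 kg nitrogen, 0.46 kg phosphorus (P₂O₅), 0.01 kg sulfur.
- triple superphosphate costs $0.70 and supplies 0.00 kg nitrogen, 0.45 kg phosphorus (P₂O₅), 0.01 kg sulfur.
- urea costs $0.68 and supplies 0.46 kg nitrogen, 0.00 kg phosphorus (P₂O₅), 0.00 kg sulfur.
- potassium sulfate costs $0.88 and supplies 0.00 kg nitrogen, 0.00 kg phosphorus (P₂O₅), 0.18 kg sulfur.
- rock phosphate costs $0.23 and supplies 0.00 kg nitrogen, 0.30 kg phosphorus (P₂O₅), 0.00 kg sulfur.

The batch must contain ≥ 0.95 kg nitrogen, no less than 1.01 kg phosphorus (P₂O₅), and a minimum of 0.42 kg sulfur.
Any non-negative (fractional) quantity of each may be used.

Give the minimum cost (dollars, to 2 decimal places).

$2.41

Let x1 = kg of gypsum, x2 = kg of DAP, x3 = kg of triple superphosphate, x4 = kg of urea, x5 = kg of potassium sulfate, x6 = kg of rock phosphate.
min 0.1x1 + 0.79x2 + 0.7x3 + 0.68x4 + 0.88x5 + 0.23x6 subject to:
  0.18x2 + 0.46x4 ≥ 0.95   (nitrogen)
  0.46x2 + 0.45x3 + 0.3x6 ≥ 1.01   (phosphorus (P₂O₅))
  0.18x1 + 0.01x2 + 0.01x3 + 0.18x5 ≥ 0.42   (sulfur)
  x1, x2, x3, x4, x5, x6 ≥ 0.
At the optimum only gypsum, urea, rock phosphate are positive (DAP, triple superphosphate, potassium sulfate = 0). There the nitrogen, phosphorus (P₂O₅), sulfur constraints are tight.
That vertex is x1 = 2.333, x4 = 2.065, x6 = 3.367.
Total cost: 0.1·2.333 + 0.68·2.065 + 0.23·3.367 = 2.4119.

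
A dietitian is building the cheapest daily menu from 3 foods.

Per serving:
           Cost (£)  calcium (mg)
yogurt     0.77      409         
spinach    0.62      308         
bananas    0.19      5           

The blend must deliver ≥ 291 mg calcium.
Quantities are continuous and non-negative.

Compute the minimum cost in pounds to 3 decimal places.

Set it up as a linear program. Let x1 = servings of yogurt, x2 = servings of spinach, x3 = servings of bananas.
Minimise 0.77x1 + 0.62x2 + 0.19x3 with:
  409x1 + 308x2 + 5x3 ≥ 291   (calcium)
  x1, x2, x3 ≥ 0.
The minimum-cost mix takes nothing from spinach, bananas — only yogurt. Binding constraint: calcium.
Optimal quantities: yogurt = 0.7115 servings.
Cost = 0.77·0.7115 = 0.54786.

£0.548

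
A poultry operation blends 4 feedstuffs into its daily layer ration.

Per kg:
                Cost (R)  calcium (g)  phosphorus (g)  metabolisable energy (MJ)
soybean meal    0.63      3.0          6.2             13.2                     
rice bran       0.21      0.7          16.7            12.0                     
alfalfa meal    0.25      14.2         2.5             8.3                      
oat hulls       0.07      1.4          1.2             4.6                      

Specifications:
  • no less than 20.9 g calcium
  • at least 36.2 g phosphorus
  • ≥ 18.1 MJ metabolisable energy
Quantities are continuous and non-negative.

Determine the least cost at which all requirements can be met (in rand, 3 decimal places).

R0.756

This is a linear program. Let x1 = kg of soybean meal, x2 = kg of rice bran, x3 = kg of alfalfa meal, x4 = kg of oat hulls.
min 0.63x1 + 0.21x2 + 0.25x3 + 0.07x4 subject to:
  3x1 + 0.7x2 + 14.2x3 + 1.4x4 ≥ 20.9   (calcium)
  6.2x1 + 16.7x2 + 2.5x3 + 1.2x4 ≥ 36.2   (phosphorus)
  13.2x1 + 12x2 + 8.3x3 + 4.6x4 ≥ 18.1   (metabolisable energy)
  x1, x2, x3, x4 ≥ 0.
The minimum-cost mix takes nothing from soybean meal, oat hulls — only rice bran, alfalfa meal. There the calcium and phosphorus constraints are tight.
Optimal quantities: rice bran = 1.962 kg, alfalfa meal = 1.375 kg.
Total cost: 0.21·1.962 + 0.25·1.375 = 0.75577.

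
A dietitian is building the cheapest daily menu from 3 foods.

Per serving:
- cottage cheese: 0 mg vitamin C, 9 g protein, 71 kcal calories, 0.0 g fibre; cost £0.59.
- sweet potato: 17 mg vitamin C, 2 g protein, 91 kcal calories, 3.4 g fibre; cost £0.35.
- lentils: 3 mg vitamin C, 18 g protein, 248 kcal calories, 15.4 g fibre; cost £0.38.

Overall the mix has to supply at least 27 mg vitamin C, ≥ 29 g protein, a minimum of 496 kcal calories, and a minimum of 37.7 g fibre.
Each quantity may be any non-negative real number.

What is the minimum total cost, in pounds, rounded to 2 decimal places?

This is a linear program. Let x1 = servings of cottage cheese, x2 = servings of sweet potato, x3 = servings of lentils.
Minimize 0.59x1 + 0.35x2 + 0.38x3 with:
  17x2 + 3x3 ≥ 27   (vitamin C)
  9x1 + 2x2 + 18x3 ≥ 29   (protein)
  71x1 + 91x2 + 248x3 ≥ 496   (calories)
  3.4x2 + 15.4x3 ≥ 37.7   (fibre)
  x1, x2, x3 ≥ 0.
The cheapest feasible vertex uses only sweet potato, lentils; cottage cheese is not used. The vitamin C and fibre requirements are met with equality.
Solving gives x2 = 1.203, x3 = 2.182.
Hence cost = 0.35·1.203 + 0.38·2.182 = £1.2502.

£1.25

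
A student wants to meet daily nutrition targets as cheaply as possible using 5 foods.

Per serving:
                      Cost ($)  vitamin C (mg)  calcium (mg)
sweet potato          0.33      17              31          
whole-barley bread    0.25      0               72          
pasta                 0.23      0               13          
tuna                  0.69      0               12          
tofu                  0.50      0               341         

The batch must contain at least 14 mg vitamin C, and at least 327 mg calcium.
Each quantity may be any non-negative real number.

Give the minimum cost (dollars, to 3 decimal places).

$0.714

This is a linear program. Let x1 = servings of sweet potato, x2 = servings of whole-barley bread, x3 = servings of pasta, x4 = servings of tuna, x5 = servings of tofu.
min 0.33x1 + 0.25x2 + 0.23x3 + 0.69x4 + 0.5x5 subject to:
  17x1 ≥ 14   (vitamin C)
  31x1 + 72x2 + 13x3 + 12x4 + 341x5 ≥ 327   (calcium)
  x1, x2, x3, x4, x5 ≥ 0.
The cheapest feasible vertex uses only sweet potato, tofu; whole-barley bread, pasta, tuna are not used. The vitamin C and calcium requirements are met with equality.
So sweet potato = 0.8235 servings, tofu = 0.8841 servings.
Cost = 0.33·0.8235 + 0.5·0.8841 = 0.71381.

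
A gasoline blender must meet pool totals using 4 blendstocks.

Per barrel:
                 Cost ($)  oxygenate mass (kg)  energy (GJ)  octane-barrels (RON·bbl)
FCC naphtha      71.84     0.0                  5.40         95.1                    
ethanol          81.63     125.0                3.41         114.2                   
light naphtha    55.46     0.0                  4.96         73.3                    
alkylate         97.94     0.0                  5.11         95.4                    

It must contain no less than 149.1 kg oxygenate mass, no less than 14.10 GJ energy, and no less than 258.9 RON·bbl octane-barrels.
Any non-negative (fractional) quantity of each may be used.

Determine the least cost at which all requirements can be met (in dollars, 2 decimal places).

Let x1 = barrels of FCC naphtha, x2 = barrels of ethanol, x3 = barrels of light naphtha, x4 = barrels of alkylate.
Minimise 71.84x1 + 81.63x2 + 55.46x3 + 97.94x4 s.t.:
  125x2 ≥ 149.1   (oxygenate mass)
  5.4x1 + 3.41x2 + 4.96x3 + 5.11x4 ≥ 14.1   (energy)
  95.1x1 + 114.2x2 + 73.3x3 + 95.4x4 ≥ 258.9   (octane-barrels)
  x1, x2, x3, x4 ≥ 0.
The cheapest feasible vertex uses only ethanol, light naphtha; FCC naphtha, alkylate are not used. The oxygenate mass and energy requirements are met with equality.
Optimal quantities: ethanol = 1.1928 barrels, light naphtha = 2.0227 barrels.
Hence cost = 81.63·1.1928 + 55.46·2.0227 = $209.5472.

$209.55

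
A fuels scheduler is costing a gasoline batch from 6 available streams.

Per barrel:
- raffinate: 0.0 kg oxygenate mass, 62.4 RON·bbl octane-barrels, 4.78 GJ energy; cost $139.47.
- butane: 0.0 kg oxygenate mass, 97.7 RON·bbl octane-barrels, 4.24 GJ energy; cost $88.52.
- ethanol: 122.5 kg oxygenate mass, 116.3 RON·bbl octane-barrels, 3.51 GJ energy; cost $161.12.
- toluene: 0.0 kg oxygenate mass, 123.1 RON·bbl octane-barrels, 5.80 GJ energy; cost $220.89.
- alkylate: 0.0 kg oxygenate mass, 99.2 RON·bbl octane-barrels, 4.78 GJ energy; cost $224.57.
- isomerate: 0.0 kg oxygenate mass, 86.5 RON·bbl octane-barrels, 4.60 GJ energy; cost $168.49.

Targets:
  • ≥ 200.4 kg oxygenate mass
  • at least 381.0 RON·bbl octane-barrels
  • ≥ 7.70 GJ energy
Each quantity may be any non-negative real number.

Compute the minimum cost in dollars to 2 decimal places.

Set it up as a linear program. Let x1 = barrels of raffinate, x2 = barrels of butane, x3 = barrels of ethanol, x4 = barrels of toluene, x5 = barrels of alkylate, x6 = barrels of isomerate.
Minimise 139.47x1 + 88.52x2 + 161.12x3 + 220.89x4 + 224.57x5 + 168.49x6 s.t.:
  122.5x3 ≥ 200.4   (oxygenate mass)
  62.4x1 + 97.7x2 + 116.3x3 + 123.1x4 + 99.2x5 + 86.5x6 ≥ 381   (octane-barrels)
  4.78x1 + 4.24x2 + 3.51x3 + 5.8x4 + 4.78x5 + 4.6x6 ≥ 7.7   (energy)
  x1, x2, x3, x4, x5, x6 ≥ 0.
The optimal basis is {butane, ethanol}; raffinate, toluene, alkylate, isomerate drop out. There the oxygenate mass and octane-barrels constraints are tight.
Optimal quantities: butane = 1.95233 barrels, ethanol = 1.63592 barrels.
Cost = 88.52·1.95233 + 161.12·1.63592 = 436.3997.

$436.40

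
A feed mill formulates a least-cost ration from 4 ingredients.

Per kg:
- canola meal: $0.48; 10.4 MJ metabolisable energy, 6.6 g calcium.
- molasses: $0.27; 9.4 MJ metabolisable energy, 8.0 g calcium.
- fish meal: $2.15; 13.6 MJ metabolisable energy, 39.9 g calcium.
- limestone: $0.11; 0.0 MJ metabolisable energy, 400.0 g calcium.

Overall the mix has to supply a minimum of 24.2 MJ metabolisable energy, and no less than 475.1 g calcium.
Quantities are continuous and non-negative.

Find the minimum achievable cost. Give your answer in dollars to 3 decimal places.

$0.820

Set it up as a linear program. Let x1 = kg of canola meal, x2 = kg of molasses, x3 = kg of fish meal, x4 = kg of limestone.
Minimize 0.48x1 + 0.27x2 + 2.15x3 + 0.11x4 subject to:
  10.4x1 + 9.4x2 + 13.6x3 ≥ 24.2   (metabolisable energy)
  6.6x1 + 8x2 + 39.9x3 + 400x4 ≥ 475.1   (calcium)
  x1, x2, x3, x4 ≥ 0.
At the optimum only molasses, limestone are positive (canola meal, fish meal = 0). There the metabolisable energy and calcium constraints are tight.
Optimal quantities: molasses = 2.574 kg, limestone = 1.136 kg.
Cost = 0.27·2.574 + 0.11·1.136 = 0.81994.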